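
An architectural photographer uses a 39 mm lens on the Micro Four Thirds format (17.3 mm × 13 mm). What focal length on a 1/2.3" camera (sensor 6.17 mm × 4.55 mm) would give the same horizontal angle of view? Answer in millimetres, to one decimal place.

13.9 mm

Equal angle of view means equal width/f ratio, so f₂ = f₁ · (width₂/width₁) = 39 × 6.17/17.3.
f₂ = 39 × 0.35665 ≈ 13.909 mm.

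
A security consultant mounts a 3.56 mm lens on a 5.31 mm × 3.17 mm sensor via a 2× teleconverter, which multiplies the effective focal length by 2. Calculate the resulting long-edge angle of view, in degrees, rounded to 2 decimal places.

40.90°

Effective focal length f = 3.56 × 2 = 7.12 mm.
α = 2·arctan(5.31 / (2 × 7.12)) = 2·arctan(0.37289) ≈ 40.9003°.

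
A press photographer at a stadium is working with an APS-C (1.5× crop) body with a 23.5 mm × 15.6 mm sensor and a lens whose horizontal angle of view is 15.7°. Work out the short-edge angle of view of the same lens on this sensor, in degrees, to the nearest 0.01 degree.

10.46°

From the horizontal AOV: f = 23.5 / (2·tan(7.85°)) = 23.5 / 0.27574 ≈ 85.2239 mm.
Short-edge AOV = 2·arctan(15.6 / (2 × 85.2239)) = 2·arctan(0.09152) ≈ 10.4587°.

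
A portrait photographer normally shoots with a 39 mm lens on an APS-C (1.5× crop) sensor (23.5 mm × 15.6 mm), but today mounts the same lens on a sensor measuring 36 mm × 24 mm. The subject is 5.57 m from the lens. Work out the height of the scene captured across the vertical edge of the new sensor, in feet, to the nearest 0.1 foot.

The focal length stays 39 mm; the relevant sensor dimension is now h = 24 mm. Object distance dₒ = 5.57 m = 5570 mm.
Thin-lens field height W = h·(dₒ − f)/f = 24 × (5570 − 39)/39 ≈ 3403.692 mm = 3403.692/304.8 ft = 11.167 ft.

11.2 ft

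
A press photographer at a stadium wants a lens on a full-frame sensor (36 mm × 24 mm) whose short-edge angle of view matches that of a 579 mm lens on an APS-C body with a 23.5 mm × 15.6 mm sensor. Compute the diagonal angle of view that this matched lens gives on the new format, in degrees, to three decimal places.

Equal short-edge AOV ⇒ f₂ = f₁ · 24/15.6 = 579 × 1.53846 ≈ 890.7692 mm.
Sensor diagonal = √(36² + 24²) = √1872.0000 ≈ 43.2666 mm.
Diagonal AOV on the new format = 2·arctan(43.2666 / (2 × 890.7692)) = 2·arctan(0.02429) ≈ 2.7824°.

2.782°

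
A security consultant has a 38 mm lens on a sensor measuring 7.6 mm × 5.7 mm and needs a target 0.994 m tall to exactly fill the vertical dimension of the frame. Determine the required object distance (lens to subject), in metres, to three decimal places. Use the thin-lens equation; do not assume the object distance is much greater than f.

W: 0.994 m = 994 mm.
Magnification m = h/W = dᵢ/dₒ; combined with 1/f = 1/dₒ + 1/dᵢ this gives dₒ = f·(1 + W/h).
dₒ = 38 mm × (1 + 994/5.7) = 38 × 175.3860 ≈ 6664.667 mm = 6.66467 m.

6.665 m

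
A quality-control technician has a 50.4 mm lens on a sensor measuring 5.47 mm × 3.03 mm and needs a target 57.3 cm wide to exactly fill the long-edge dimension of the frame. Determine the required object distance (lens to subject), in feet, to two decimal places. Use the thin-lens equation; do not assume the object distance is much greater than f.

W: 57.3 cm = 573 mm.
Magnification m = w/W = dᵢ/dₒ; combined with 1/f = 1/dₒ + 1/dᵢ this gives dₒ = f·(1 + W/w).
dₒ = 50.4 mm × (1 + 573/5.47) = 50.4 × 105.7532 ≈ 5329.961 mm = 5329.961/304.8 ft = 17.4868 ft.

17.49 ft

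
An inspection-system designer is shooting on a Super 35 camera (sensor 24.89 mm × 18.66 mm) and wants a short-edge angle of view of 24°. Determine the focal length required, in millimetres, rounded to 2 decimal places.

43.89 mm

From α = 2·arctan(h/2f) we get f = h / (2·tan(α/2)).
With h = 18.66 mm and α/2 = 12°, tan(α/2) ≈ 0.21256, so f ≈ 18.66 / 0.42511 ≈ 43.8942 mm.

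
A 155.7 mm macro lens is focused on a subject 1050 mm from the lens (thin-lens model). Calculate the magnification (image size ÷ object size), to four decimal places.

Thin lens: 1/f = 1/dₒ + 1/dᵢ → 1/dᵢ = 1/155.7 − 1/1050 = 0.0054702 mm⁻¹, so dᵢ ≈ 182.8078 mm.
Magnification m = dᵢ/dₒ = 182.8078/1050 ≈ 0.17410.

0.1741×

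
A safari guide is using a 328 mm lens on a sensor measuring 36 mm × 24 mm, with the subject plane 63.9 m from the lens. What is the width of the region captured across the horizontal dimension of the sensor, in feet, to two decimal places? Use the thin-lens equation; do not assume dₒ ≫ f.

22.89 ft

dₒ: 63.9 m = 63900 mm.
Similar triangles through the lens centre give W/dₒ = w/dᵢ; with 1/f = 1/dₒ + 1/dᵢ this gives W = w·(dₒ − f)/f.
W = 36 mm × (63900 − 328) / 328 = 36 × 193.8171 ≈ 6977.415 mm = 6977.415/304.8 ft = 22.8918 ft.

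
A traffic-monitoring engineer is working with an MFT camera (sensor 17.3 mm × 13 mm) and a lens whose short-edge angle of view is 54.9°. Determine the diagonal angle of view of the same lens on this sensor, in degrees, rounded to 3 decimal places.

From the short-edge AOV: f = 13 / (2·tan(27.45°)) = 13 / 1.03892 ≈ 12.5130 mm.
Sensor diagonal = √(17.3² + 13²) = √468.2900 ≈ 21.6400 mm.
Diagonal AOV = 2·arctan(21.6400 / (2 × 12.5130)) = 2·arctan(0.86470) ≈ 81.6999°.

81.700°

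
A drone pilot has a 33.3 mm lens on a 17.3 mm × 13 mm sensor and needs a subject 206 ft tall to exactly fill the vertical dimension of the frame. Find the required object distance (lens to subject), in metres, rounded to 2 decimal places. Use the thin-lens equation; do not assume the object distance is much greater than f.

160.87 m

W: 206 ft × 304.8 mm/ft = 62788.80 mm.
Magnification m = h/W = dᵢ/dₒ; combined with 1/f = 1/dₒ + 1/dᵢ this gives dₒ = f·(1 + W/h).
dₒ = 33.3 mm × (1 + 62788.8/13) = 33.3 × 4830.9075 ≈ 160869.221 mm = 160.869 m.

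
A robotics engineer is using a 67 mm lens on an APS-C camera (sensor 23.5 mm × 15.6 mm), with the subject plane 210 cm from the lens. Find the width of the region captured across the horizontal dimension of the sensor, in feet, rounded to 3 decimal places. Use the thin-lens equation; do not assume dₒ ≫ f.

2.339 ft

dₒ: 210 cm = 2100 mm.
Similar triangles through the lens centre give W/dₒ = w/dᵢ; with 1/f = 1/dₒ + 1/dᵢ this gives W = w·(dₒ − f)/f.
W = 23.5 mm × (2100 − 67) / 67 = 23.5 × 30.3433 ≈ 713.067 mm = 713.067/304.8 ft = 2.33946 ft.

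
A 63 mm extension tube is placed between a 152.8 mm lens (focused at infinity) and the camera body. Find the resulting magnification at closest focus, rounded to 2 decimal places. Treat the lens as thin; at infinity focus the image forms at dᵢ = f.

0.41×

The tube moves the image plane from f to f + e, so dᵢ = 152.8 + 63 = 215.8 mm. Focus is achieved when 1/f = 1/dₒ + 1/dᵢ, giving dₒ = 1/(1/f − 1/(f+e)).
Magnification m = dᵢ/dₒ = (f+e)·(1/f − 1/(f+e)) = e/f = 63/152.8 ≈ 0.4123.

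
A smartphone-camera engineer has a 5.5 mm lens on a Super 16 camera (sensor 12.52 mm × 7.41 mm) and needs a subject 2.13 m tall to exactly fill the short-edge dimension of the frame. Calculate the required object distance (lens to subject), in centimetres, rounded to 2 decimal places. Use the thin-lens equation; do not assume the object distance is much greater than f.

W: 2.13 m = 2130 mm.
Magnification m = h/W = dᵢ/dₒ; combined with 1/f = 1/dₒ + 1/dᵢ this gives dₒ = f·(1 + W/h).
dₒ = 5.5 mm × (1 + 2130/7.41) = 5.5 × 288.4494 ≈ 1586.472 mm = 158.647 cm.

158.65 cm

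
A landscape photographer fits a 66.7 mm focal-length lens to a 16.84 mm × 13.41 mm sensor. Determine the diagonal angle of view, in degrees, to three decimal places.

Sensor diagonal = √(16.84² + 13.41²) = √463.4137 ≈ 21.5270 mm.
Angle of view α = 2·arctan(d/2f) with d = 21.5270 mm and f = 66.7 mm.
d/2f = 0.16137; arctan(0.16137) ≈ 9.1669°, so α ≈ 18.3338°.

18.334°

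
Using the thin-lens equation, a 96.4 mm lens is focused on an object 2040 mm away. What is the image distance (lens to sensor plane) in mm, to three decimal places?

101.181 mm

1/dᵢ = 1/f − 1/dₒ = 1/96.4 − 1/2040 = 0.0098832 mm⁻¹.
dᵢ = 1/0.0098832 ≈ 101.1813 mm.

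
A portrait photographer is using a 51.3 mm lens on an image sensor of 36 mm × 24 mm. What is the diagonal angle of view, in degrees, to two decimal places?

Sensor diagonal = √(36² + 24²) = √1872.0000 ≈ 43.2666 mm.
Angle of view α = 2·arctan(d/2f) with d = 43.2666 mm and f = 51.3 mm.
d/2f = 0.42170; arctan(0.42170) ≈ 22.8652°, so α ≈ 45.7305°.

45.73°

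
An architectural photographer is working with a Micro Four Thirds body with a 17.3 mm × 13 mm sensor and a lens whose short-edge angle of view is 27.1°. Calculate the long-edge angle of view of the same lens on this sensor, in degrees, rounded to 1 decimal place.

35.6°

From the short-edge AOV: f = 13 / (2·tan(13.55°)) = 13 / 0.48200 ≈ 26.9707 mm.
Long-edge AOV = 2·arctan(17.3 / (2 × 26.9707)) = 2·arctan(0.32072) ≈ 35.5640°.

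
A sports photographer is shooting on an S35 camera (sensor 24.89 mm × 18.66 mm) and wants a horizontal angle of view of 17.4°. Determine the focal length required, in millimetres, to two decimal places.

From α = 2·arctan(w/2f) we get f = w / (2·tan(α/2)).
With w = 24.89 mm and α/2 = 8.7°, tan(α/2) ≈ 0.15302, so f ≈ 24.89 / 0.30604 ≈ 81.3284 mm.

81.33 mm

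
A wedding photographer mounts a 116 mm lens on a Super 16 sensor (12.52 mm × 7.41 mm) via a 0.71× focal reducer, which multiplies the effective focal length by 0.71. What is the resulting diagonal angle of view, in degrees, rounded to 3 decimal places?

10.095°

Effective focal length f = 116 × 0.71 = 82.36 mm.
Sensor diagonal = √(12.52² + 7.41²) = √211.6585 ≈ 14.5485 mm.
α = 2·arctan(14.548 / (2 × 82.36)) = 2·arctan(0.08832) ≈ 10.0948°.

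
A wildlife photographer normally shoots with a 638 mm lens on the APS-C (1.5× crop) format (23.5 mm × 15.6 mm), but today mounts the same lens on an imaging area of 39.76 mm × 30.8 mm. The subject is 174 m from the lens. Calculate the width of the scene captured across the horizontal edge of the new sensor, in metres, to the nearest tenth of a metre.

The focal length stays 638 mm; the relevant sensor dimension is now w = 39.76 mm. Object distance dₒ = 174 m = 174000 mm.
Thin-lens field width W = w·(dₒ − f)/f = 39.76 × (174000 − 638)/638 ≈ 10803.876 mm = 10.8039 m.

10.8 m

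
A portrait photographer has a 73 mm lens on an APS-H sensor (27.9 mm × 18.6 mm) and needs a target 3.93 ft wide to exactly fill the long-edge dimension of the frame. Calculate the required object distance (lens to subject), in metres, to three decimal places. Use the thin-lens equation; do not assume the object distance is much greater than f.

W: 3.93 ft × 304.8 mm/ft = 1197.86 mm.
Magnification m = w/W = dᵢ/dₒ; combined with 1/f = 1/dₒ + 1/dᵢ this gives dₒ = f·(1 + W/w).
dₒ = 73 mm × (1 + 1197.86/27.9) = 73 × 43.9342 ≈ 3207.196 mm = 3.2072 m.

3.207 m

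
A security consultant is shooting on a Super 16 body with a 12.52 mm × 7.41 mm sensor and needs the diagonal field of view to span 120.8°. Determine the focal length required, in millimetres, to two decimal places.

Sensor diagonal = √(12.52² + 7.41²) = √211.6585 ≈ 14.5485 mm.
From α = 2·arctan(d/2f) we get f = d / (2·tan(α/2)).
With d = 14.5485 mm and α/2 = 60.4°, tan(α/2) ≈ 1.76032, so f ≈ 14.5485 / 3.52064 ≈ 4.1323 mm.

4.13 mm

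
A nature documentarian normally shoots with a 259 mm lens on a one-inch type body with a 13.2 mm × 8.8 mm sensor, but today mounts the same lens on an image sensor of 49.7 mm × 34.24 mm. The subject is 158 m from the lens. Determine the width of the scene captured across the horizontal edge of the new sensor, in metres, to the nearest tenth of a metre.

30.3 m

The focal length stays 259 mm; the relevant sensor dimension is now w = 49.7 mm. Object distance dₒ = 158 m = 158000 mm.
Thin-lens field width W = w·(dₒ − f)/f = 49.7 × (158000 − 259)/259 ≈ 30269.219 mm = 30.2692 m.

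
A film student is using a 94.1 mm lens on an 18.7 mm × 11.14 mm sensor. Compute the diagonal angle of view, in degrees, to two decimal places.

13.19°

Sensor diagonal = √(18.7² + 11.14²) = √473.7896 ≈ 21.7667 mm.
Angle of view α = 2·arctan(d/2f) with d = 21.7667 mm and f = 94.1 mm.
d/2f = 0.11566; arctan(0.11566) ≈ 6.5974°, so α ≈ 13.1947°.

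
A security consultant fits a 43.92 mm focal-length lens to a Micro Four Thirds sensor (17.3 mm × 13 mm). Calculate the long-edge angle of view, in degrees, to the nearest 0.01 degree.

Angle of view α = 2·arctan(w/2f) with w = 17.3 mm and f = 43.92 mm.
w/2f = 0.19695; arctan(0.19695) ≈ 11.1417°, so α ≈ 22.2835°.

22.28°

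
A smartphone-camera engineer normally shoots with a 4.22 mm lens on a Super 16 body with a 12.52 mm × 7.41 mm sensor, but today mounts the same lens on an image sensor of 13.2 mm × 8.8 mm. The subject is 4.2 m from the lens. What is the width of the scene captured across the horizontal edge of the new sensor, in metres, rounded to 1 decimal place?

13.1 m

The focal length stays 4.22 mm; the relevant sensor dimension is now w = 13.2 mm. Object distance dₒ = 4.2 m = 4200 mm.
Thin-lens field width W = w·(dₒ − f)/f = 13.2 × (4200 − 4.22)/4.22 ≈ 13124.241 mm = 13.1242 m.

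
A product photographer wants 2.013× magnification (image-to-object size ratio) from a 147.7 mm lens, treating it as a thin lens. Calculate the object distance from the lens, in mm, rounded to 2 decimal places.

With m = dᵢ/dₒ and 1/f = 1/dₒ + 1/dᵢ, substituting dᵢ = m·dₒ gives 1/f = (1 + 1/m)/dₒ, hence dₒ = f·(1 + 1/m).
dₒ = 147.7 × (1 + 1/2.013) = 147.7 × 1.49677 ≈ 221.073 mm.

221.07 mm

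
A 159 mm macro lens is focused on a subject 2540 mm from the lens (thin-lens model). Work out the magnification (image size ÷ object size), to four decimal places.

0.0668×

Thin lens: 1/f = 1/dₒ + 1/dᵢ → 1/dᵢ = 1/159 − 1/2540 = 0.0058956 mm⁻¹, so dᵢ ≈ 169.6178 mm.
Magnification m = dᵢ/dₒ = 169.6178/2540 ≈ 0.06678.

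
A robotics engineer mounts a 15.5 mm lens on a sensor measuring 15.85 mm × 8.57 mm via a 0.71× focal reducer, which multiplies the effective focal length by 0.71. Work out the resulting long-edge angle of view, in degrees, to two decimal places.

Effective focal length f = 15.5 × 0.71 = 11.005 mm.
α = 2·arctan(15.85 / (2 × 11.005)) = 2·arctan(0.72013) ≈ 71.5174°.

71.52°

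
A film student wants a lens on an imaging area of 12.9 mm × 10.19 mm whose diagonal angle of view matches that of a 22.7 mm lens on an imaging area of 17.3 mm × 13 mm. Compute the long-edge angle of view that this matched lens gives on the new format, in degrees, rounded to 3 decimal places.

Sensor diagonal = √(17.3² + 13²) = √468.2900 ≈ 21.6400 mm.
Sensor diagonal = √(12.9² + 10.19²) = √270.2461 ≈ 16.4392 mm.
Equal diagonal AOV ⇒ f₂ = f₁ · 16.4392/21.6400 = 22.7 × 0.75967 ≈ 17.2444 mm.
Long-edge AOV on the new format = 2·arctan(12.9 / (2 × 17.2444)) = 2·arctan(0.37403) ≈ 41.0151°.

41.015°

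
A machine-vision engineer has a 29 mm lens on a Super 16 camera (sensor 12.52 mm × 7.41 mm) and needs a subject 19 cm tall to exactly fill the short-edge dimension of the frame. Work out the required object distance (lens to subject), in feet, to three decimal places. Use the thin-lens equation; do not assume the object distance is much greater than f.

2.535 ft

W: 19 cm = 190 mm.
Magnification m = h/W = dᵢ/dₒ; combined with 1/f = 1/dₒ + 1/dᵢ this gives dₒ = f·(1 + W/h).
dₒ = 29 mm × (1 + 190/7.41) = 29 × 26.6410 ≈ 772.590 mm = 772.590/304.8 ft = 2.53474 ft.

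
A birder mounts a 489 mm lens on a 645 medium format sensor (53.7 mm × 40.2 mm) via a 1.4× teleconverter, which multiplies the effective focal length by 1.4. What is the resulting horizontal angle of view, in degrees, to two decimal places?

4.49°

Effective focal length f = 489 × 1.4 = 684.6 mm.
α = 2·arctan(53.7 / (2 × 684.6)) = 2·arctan(0.03922) ≈ 4.4920°.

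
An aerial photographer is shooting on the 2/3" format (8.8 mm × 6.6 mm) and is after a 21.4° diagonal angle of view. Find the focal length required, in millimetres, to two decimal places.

Sensor diagonal = √(8.8² + 6.6²) = √121.0000 ≈ 11.0000 mm.
From α = 2·arctan(d/2f) we get f = d / (2·tan(α/2)).
With d = 11.0000 mm and α/2 = 10.7°, tan(α/2) ≈ 0.18895, so f ≈ 11.0000 / 0.37790 ≈ 29.1079 mm.

29.11 mm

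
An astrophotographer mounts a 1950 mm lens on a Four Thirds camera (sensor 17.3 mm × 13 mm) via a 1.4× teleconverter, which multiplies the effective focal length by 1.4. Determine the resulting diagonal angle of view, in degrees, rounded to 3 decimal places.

0.454°

Effective focal length f = 1950 × 1.4 = 2730 mm.
Sensor diagonal = √(17.3² + 13²) = √468.2900 ≈ 21.6400 mm.
α = 2·arctan(21.640 / (2 × 2730)) = 2·arctan(0.00396) ≈ 0.4542°.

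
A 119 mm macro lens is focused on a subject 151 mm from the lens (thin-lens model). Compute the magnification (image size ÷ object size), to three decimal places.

3.719×

Thin lens: 1/f = 1/dₒ + 1/dᵢ → 1/dᵢ = 1/119 − 1/151 = 0.0017808 mm⁻¹, so dᵢ ≈ 561.5313 mm.
Magnification m = dᵢ/dₒ = 561.5313/151 ≈ 3.71875.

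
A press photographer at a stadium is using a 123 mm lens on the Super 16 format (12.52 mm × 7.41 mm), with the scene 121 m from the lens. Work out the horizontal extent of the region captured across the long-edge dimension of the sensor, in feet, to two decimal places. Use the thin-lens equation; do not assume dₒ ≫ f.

dₒ: 121 m = 121000 mm.
Similar triangles through the lens centre give W/dₒ = w/dᵢ; with 1/f = 1/dₒ + 1/dᵢ this gives W = w·(dₒ − f)/f.
W = 12.52 mm × (121000 − 123) / 123 = 12.52 × 982.7398 ≈ 12303.903 mm = 12303.903/304.8 ft = 40.3671 ft.

40.37 ft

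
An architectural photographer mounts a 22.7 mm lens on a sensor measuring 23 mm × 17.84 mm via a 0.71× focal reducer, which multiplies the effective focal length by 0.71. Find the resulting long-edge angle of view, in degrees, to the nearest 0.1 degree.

Effective focal length f = 22.7 × 0.71 = 16.117 mm.
α = 2·arctan(23 / (2 × 16.117)) = 2·arctan(0.71353) ≈ 71.0182°.

71.0°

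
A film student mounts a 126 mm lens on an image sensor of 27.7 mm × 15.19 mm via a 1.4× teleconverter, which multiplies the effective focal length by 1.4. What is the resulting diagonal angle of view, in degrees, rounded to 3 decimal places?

Effective focal length f = 126 × 1.4 = 176.4 mm.
Sensor diagonal = √(27.7² + 15.19²) = √998.0261 ≈ 31.5916 mm.
α = 2·arctan(31.592 / (2 × 176.4)) = 2·arctan(0.08955) ≈ 10.2338°.

10.234°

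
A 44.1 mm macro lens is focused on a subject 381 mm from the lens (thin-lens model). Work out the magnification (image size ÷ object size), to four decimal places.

Thin lens: 1/f = 1/dₒ + 1/dᵢ → 1/dᵢ = 1/44.1 − 1/381 = 0.0200511 mm⁻¹, so dᵢ ≈ 49.8727 mm.
Magnification m = dᵢ/dₒ = 49.8727/381 ≈ 0.13090.

0.1309×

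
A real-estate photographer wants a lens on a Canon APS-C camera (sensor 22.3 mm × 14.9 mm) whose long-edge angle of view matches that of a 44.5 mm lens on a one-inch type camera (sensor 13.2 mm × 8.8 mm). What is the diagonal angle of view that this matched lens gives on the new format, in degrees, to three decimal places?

Equal long-edge AOV ⇒ f₂ = f₁ · 22.3/13.2 = 44.5 × 1.68939 ≈ 75.1780 mm.
Sensor diagonal = √(22.3² + 14.9²) = √719.3000 ≈ 26.8198 mm.
Diagonal AOV on the new format = 2·arctan(26.8198 / (2 × 75.1780)) = 2·arctan(0.17838) ≈ 20.2275°.

20.228°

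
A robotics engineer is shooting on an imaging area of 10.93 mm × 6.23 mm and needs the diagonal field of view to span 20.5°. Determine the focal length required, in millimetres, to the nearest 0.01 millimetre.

34.79 mm

Sensor diagonal = √(10.93² + 6.23²) = √158.2778 ≈ 12.5809 mm.
From α = 2·arctan(d/2f) we get f = d / (2·tan(α/2)).
With d = 12.5809 mm and α/2 = 10.25°, tan(α/2) ≈ 0.18083, so f ≈ 12.5809 / 0.36166 ≈ 34.7865 mm.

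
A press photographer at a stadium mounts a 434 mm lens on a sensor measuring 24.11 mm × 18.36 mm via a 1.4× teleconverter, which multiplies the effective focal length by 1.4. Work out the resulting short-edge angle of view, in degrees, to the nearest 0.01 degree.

1.73°

Effective focal length f = 434 × 1.4 = 607.6 mm.
α = 2·arctan(18.36 / (2 × 607.6)) = 2·arctan(0.01511) ≈ 1.7312°.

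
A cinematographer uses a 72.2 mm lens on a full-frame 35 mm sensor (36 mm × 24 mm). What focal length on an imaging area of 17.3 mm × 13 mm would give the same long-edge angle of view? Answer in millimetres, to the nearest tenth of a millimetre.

Equal angle of view means equal width/f ratio, so f₂ = f₁ · (width₂/width₁) = 72.2 × 17.3/36.
f₂ = 72.2 × 0.48056 ≈ 34.696 mm.

34.7 mm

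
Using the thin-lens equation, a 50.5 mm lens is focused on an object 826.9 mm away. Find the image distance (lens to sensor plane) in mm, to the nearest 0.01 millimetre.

53.78 mm

1/dᵢ = 1/f − 1/dₒ = 1/50.5 − 1/826.9 = 0.0185926 mm⁻¹.
dᵢ = 1/0.0185926 ≈ 53.7847 mm.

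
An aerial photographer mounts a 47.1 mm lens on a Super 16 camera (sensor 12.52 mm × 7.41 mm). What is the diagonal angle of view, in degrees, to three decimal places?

Sensor diagonal = √(12.52² + 7.41²) = √211.6585 ≈ 14.5485 mm.
Angle of view α = 2·arctan(d/2f) with d = 14.5485 mm and f = 47.1 mm.
d/2f = 0.15444; arctan(0.15444) ≈ 8.7795°, so α ≈ 17.5591°.

17.559°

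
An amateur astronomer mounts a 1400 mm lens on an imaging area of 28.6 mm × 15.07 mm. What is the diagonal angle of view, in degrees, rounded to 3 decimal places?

1.323°

Sensor diagonal = √(28.6² + 15.07²) = √1045.0649 ≈ 32.3275 mm.
Angle of view α = 2·arctan(d/2f) with d = 32.3275 mm and f = 1400 mm.
d/2f = 0.01155; arctan(0.01155) ≈ 0.6615°, so α ≈ 1.3230°.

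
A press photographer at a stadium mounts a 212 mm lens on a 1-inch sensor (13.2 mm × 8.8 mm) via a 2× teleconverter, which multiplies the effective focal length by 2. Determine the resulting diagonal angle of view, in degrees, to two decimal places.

Effective focal length f = 212 × 2 = 424 mm.
Sensor diagonal = √(13.2² + 8.8²) = √251.6800 ≈ 15.8644 mm.
α = 2·arctan(15.864 / (2 × 424)) = 2·arctan(0.01871) ≈ 2.1435°.

2.14°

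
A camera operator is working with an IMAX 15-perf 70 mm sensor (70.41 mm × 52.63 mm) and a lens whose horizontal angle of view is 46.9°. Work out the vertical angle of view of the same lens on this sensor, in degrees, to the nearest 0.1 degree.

35.9°

From the horizontal AOV: f = 70.41 / (2·tan(23.45°)) = 70.41 / 0.86755 ≈ 81.1596 mm.
Vertical AOV = 2·arctan(52.63 / (2 × 81.1596)) = 2·arctan(0.32424) ≈ 35.9293°.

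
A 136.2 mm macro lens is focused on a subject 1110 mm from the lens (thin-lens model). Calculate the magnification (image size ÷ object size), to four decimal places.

Thin lens: 1/f = 1/dₒ + 1/dᵢ → 1/dᵢ = 1/136.2 − 1/1110 = 0.0064412 mm⁻¹, so dᵢ ≈ 155.2495 mm.
Magnification m = dᵢ/dₒ = 155.2495/1110 ≈ 0.13986.

0.1399×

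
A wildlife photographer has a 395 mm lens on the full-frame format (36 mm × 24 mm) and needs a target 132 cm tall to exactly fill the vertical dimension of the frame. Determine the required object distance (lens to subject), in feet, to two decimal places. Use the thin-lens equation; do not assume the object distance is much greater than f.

72.57 ft

W: 132 cm = 1320 mm.
Magnification m = h/W = dᵢ/dₒ; combined with 1/f = 1/dₒ + 1/dᵢ this gives dₒ = f·(1 + W/h).
dₒ = 395 mm × (1 + 1320/24) = 395 × 56.0000 ≈ 22120.000 mm = 22120.000/304.8 ft = 72.5722 ft.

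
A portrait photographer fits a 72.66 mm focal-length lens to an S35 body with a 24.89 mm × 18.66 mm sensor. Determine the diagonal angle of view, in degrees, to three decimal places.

Sensor diagonal = √(24.89² + 18.66²) = √967.7077 ≈ 31.1080 mm.
Angle of view α = 2·arctan(d/2f) with d = 31.1080 mm and f = 72.66 mm.
d/2f = 0.21407; arctan(0.21407) ≈ 12.0827°, so α ≈ 24.1654°.

24.165°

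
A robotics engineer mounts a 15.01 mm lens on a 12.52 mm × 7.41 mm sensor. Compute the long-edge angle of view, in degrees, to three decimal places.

Angle of view α = 2·arctan(w/2f) with w = 12.52 mm and f = 15.01 mm.
w/2f = 0.41706; arctan(0.41706) ≈ 22.6388°, so α ≈ 45.2777°.

45.278°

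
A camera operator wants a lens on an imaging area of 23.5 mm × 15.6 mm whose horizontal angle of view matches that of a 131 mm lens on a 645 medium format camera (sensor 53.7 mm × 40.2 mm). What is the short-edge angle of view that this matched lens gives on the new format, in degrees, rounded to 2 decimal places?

15.50°

Equal horizontal AOV ⇒ f₂ = f₁ · 23.5/53.7 = 131 × 0.43762 ≈ 57.3277 mm.
Short-edge AOV on the new format = 2·arctan(15.6 / (2 × 57.3277)) = 2·arctan(0.13606) ≈ 15.4961°.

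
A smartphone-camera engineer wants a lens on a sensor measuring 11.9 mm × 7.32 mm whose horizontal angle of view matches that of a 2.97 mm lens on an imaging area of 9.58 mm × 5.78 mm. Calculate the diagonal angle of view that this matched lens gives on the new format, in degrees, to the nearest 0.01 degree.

124.32°

Equal horizontal AOV ⇒ f₂ = f₁ · 11.9/9.58 = 2.97 × 1.24217 ≈ 3.6892 mm.
Sensor diagonal = √(11.9² + 7.32²) = √195.1924 ≈ 13.9711 mm.
Diagonal AOV on the new format = 2·arctan(13.9711 / (2 × 3.6892)) = 2·arctan(1.89349) ≈ 124.3207°.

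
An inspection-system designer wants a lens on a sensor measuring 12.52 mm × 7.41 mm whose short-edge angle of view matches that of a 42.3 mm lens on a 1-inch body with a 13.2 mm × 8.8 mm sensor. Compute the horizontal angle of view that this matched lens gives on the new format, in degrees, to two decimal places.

Equal short-edge AOV ⇒ f₂ = f₁ · 7.41/8.8 = 42.3 × 0.84205 ≈ 35.6185 mm.
Horizontal AOV on the new format = 2·arctan(12.52 / (2 × 35.6185)) = 2·arctan(0.17575) ≈ 19.9360°.

19.94°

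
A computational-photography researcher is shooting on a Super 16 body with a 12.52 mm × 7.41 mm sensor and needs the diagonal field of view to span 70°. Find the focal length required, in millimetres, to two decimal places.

Sensor diagonal = √(12.52² + 7.41²) = √211.6585 ≈ 14.5485 mm.
From α = 2·arctan(d/2f) we get f = d / (2·tan(α/2)).
With d = 14.5485 mm and α/2 = 35°, tan(α/2) ≈ 0.70021, so f ≈ 14.5485 / 1.40042 ≈ 10.3887 mm.

10.39 mm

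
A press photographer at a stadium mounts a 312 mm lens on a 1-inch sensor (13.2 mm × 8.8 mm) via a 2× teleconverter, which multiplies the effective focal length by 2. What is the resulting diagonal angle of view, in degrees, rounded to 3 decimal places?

1.457°

Effective focal length f = 312 × 2 = 624 mm.
Sensor diagonal = √(13.2² + 8.8²) = √251.6800 ≈ 15.8644 mm.
α = 2·arctan(15.864 / (2 × 624)) = 2·arctan(0.01271) ≈ 1.4566°.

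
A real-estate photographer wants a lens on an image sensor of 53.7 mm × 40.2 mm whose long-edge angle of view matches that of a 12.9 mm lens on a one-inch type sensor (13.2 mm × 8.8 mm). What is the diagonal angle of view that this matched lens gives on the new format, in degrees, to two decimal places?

65.17°

Equal long-edge AOV ⇒ f₂ = f₁ · 53.7/13.2 = 12.9 × 4.06818 ≈ 52.4795 mm.
Sensor diagonal = √(53.7² + 40.2²) = √4499.7300 ≈ 67.0800 mm.
Diagonal AOV on the new format = 2·arctan(67.0800 / (2 × 52.4795)) = 2·arctan(0.63911) ≈ 65.1658°.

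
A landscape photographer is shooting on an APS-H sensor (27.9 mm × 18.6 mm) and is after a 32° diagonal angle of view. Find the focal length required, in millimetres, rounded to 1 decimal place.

58.5 mm

Sensor diagonal = √(27.9² + 18.6²) = √1124.3700 ≈ 33.5316 mm.
From α = 2·arctan(d/2f) we get f = d / (2·tan(α/2)).
With d = 33.5316 mm and α/2 = 16°, tan(α/2) ≈ 0.28675, so f ≈ 33.5316 / 0.57349 ≈ 58.4693 mm.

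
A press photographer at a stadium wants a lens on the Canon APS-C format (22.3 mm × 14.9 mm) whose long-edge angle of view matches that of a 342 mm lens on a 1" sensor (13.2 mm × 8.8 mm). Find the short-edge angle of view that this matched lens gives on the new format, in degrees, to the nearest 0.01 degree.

1.48°

Equal long-edge AOV ⇒ f₂ = f₁ · 22.3/13.2 = 342 × 1.68939 ≈ 577.7727 mm.
Short-edge AOV on the new format = 2·arctan(14.9 / (2 × 577.7727)) = 2·arctan(0.01289) ≈ 1.4775°.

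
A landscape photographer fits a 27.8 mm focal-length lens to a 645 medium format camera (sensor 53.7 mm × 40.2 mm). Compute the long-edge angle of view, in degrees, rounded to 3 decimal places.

88.008°

Angle of view α = 2·arctan(w/2f) with w = 53.7 mm and f = 27.8 mm.
w/2f = 0.96583; arctan(0.96583) ≈ 44.0041°, so α ≈ 88.0082°.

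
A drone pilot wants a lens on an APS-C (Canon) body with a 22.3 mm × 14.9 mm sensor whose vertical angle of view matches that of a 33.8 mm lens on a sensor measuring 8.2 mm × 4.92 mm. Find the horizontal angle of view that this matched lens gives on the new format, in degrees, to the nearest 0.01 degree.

Equal vertical AOV ⇒ f₂ = f₁ · 14.9/4.92 = 33.8 × 3.02846 ≈ 102.3618 mm.
Horizontal AOV on the new format = 2·arctan(22.3 / (2 × 102.3618)) = 2·arctan(0.10893) ≈ 12.4331°.

12.43°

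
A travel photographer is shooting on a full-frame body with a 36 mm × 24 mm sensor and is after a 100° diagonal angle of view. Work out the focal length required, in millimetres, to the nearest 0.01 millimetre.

18.15 mm

Sensor diagonal = √(36² + 24²) = √1872.0000 ≈ 43.2666 mm.
From α = 2·arctan(d/2f) we get f = d / (2·tan(α/2)).
With d = 43.2666 mm and α/2 = 50°, tan(α/2) ≈ 1.19175, so f ≈ 43.2666 / 2.38351 ≈ 18.1525 mm.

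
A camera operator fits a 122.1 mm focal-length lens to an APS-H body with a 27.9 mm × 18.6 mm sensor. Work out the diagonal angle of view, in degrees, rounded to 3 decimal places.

Sensor diagonal = √(27.9² + 18.6²) = √1124.3700 ≈ 33.5316 mm.
Angle of view α = 2·arctan(d/2f) with d = 33.5316 mm and f = 122.1 mm.
d/2f = 0.13731; arctan(0.13731) ≈ 7.8185°, so α ≈ 15.6370°.

15.637°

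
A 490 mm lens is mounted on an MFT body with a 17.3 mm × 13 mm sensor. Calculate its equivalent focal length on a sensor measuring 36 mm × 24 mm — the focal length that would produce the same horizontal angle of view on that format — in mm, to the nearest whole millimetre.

Equal angle of view means equal width/f ratio, so f₂ = f₁ · (width₂/width₁) = 490 × 36/17.3.
f₂ = 490 × 2.08092 ≈ 1019.653 mm.

1020 mm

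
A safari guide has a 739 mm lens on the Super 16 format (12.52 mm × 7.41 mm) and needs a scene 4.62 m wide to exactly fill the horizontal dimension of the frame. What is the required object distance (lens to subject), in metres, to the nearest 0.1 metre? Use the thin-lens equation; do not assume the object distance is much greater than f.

W: 4.62 m = 4620 mm.
Magnification m = w/W = dᵢ/dₒ; combined with 1/f = 1/dₒ + 1/dᵢ this gives dₒ = f·(1 + W/w).
dₒ = 739 mm × (1 + 4620/12.52) = 739 × 370.0096 ≈ 273437.083 mm = 273.437 m.

273.4 m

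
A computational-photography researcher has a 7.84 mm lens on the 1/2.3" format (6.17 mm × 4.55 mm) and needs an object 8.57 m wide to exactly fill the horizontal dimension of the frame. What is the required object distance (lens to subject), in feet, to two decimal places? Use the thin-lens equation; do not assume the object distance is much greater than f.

35.75 ft

W: 8.57 m = 8570 mm.
Magnification m = w/W = dᵢ/dₒ; combined with 1/f = 1/dₒ + 1/dᵢ this gives dₒ = f·(1 + W/w).
dₒ = 7.84 mm × (1 + 8570/6.17) = 7.84 × 1389.9789 ≈ 10897.435 mm = 10897.435/304.8 ft = 35.7527 ft.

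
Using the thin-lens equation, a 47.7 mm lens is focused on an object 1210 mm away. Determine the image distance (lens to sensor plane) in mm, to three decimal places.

1/dᵢ = 1/f − 1/dₒ = 1/47.7 − 1/1210 = 0.0201379 mm⁻¹.
dᵢ = 1/0.0201379 ≈ 49.6576 mm.

49.658 mm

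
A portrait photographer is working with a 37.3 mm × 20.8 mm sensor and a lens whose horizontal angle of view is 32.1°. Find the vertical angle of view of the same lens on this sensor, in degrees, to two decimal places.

From the horizontal AOV: f = 37.3 / (2·tan(16.05°)) = 37.3 / 0.57538 ≈ 64.8267 mm.
Vertical AOV = 2·arctan(20.8 / (2 × 64.8267)) = 2·arctan(0.16043) ≈ 18.2283°.

18.23°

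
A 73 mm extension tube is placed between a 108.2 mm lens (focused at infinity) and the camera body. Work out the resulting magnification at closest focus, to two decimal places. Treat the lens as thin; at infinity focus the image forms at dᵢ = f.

The tube moves the image plane from f to f + e, so dᵢ = 108.2 + 73 = 181.2 mm. Focus is achieved when 1/f = 1/dₒ + 1/dᵢ, giving dₒ = 1/(1/f − 1/(f+e)).
Magnification m = dᵢ/dₒ = (f+e)·(1/f − 1/(f+e)) = e/f = 73/108.2 ≈ 0.6747.

0.67×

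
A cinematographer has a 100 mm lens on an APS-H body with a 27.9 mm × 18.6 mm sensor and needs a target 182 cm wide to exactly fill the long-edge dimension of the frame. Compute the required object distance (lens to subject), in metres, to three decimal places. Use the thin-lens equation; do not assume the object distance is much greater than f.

6.623 m

W: 182 cm = 1820 mm.
Magnification m = w/W = dᵢ/dₒ; combined with 1/f = 1/dₒ + 1/dᵢ this gives dₒ = f·(1 + W/w).
dₒ = 100 mm × (1 + 1820/27.9) = 100 × 66.2330 ≈ 6623.297 mm = 6.6233 m.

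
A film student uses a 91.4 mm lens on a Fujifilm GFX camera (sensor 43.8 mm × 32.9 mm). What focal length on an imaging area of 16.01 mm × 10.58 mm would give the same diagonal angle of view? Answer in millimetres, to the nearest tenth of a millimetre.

32.0 mm

Sensor diagonal = √(43.8² + 32.9²) = √3000.8500 ≈ 54.7800 mm.
Sensor diagonal = √(16.01² + 10.58²) = √368.2565 ≈ 19.1900 mm.
Equal angle of view means equal diagonal/f ratio, so f₂ = f₁ · (diagonal₂/diagonal₁) = 91.4 × 19.1900/54.7800.
f₂ = 91.4 × 0.35031 ≈ 32.018 mm.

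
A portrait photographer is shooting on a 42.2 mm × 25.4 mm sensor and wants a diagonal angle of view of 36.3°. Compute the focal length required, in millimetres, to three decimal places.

Sensor diagonal = √(42.2² + 25.4²) = √2426.0000 ≈ 49.2544 mm.
From α = 2·arctan(d/2f) we get f = d / (2·tan(α/2)).
With d = 49.2544 mm and α/2 = 18.15°, tan(α/2) ≈ 0.32782, so f ≈ 49.2544 / 0.65563 ≈ 75.1250 mm.

75.125 mm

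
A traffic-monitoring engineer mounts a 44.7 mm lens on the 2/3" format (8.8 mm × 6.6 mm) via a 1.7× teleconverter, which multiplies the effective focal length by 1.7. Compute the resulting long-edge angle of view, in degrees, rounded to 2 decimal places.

Effective focal length f = 44.7 × 1.7 = 75.99 mm.
α = 2·arctan(8.8 / (2 × 75.99)) = 2·arctan(0.05790) ≈ 6.6277°.

6.63°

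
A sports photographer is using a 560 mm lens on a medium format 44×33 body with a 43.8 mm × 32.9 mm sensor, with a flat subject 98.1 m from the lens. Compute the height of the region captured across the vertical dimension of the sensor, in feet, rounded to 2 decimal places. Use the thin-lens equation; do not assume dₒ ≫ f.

dₒ: 98.1 m = 98100 mm.
Similar triangles through the lens centre give W/dₒ = h/dᵢ; with 1/f = 1/dₒ + 1/dᵢ this gives W = h·(dₒ − f)/f.
W = 32.9 mm × (98100 − 560) / 560 = 32.9 × 174.1786 ≈ 5730.475 mm = 5730.475/304.8 ft = 18.8008 ft.

18.80 ft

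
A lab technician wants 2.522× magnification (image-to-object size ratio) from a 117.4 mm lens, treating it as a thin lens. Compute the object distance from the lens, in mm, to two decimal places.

With m = dᵢ/dₒ and 1/f = 1/dₒ + 1/dᵢ, substituting dᵢ = m·dₒ gives 1/f = (1 + 1/m)/dₒ, hence dₒ = f·(1 + 1/m).
dₒ = 117.4 × (1 + 1/2.522) = 117.4 × 1.39651 ≈ 163.950 mm.

163.95 mm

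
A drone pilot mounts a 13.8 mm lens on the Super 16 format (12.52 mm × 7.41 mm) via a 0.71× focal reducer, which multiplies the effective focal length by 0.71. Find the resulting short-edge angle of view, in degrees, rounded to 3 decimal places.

Effective focal length f = 13.8 × 0.71 = 9.798 mm.
α = 2·arctan(7.41 / (2 × 9.798)) = 2·arctan(0.37814) ≈ 41.4271°.

41.427°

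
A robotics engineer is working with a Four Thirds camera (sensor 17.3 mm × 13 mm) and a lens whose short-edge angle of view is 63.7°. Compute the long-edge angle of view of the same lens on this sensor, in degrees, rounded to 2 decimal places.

79.16°

From the short-edge AOV: f = 13 / (2·tan(31.85°)) = 13 / 1.24247 ≈ 10.4630 mm.
Long-edge AOV = 2·arctan(17.3 / (2 × 10.4630)) = 2·arctan(0.82672) ≈ 79.1625°.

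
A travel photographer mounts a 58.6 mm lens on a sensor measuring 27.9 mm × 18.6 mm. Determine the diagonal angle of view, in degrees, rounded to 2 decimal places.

Sensor diagonal = √(27.9² + 18.6²) = √1124.3700 ≈ 33.5316 mm.
Angle of view α = 2·arctan(d/2f) with d = 33.5316 mm and f = 58.6 mm.
d/2f = 0.28611; arctan(0.28611) ≈ 15.9661°, so α ≈ 31.9323°.

31.93°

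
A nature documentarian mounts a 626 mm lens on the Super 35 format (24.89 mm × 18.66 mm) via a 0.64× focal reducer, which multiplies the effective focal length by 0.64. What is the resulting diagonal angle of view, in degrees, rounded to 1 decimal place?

4.4°

Effective focal length f = 626 × 0.64 = 400.64 mm.
Sensor diagonal = √(24.89² + 18.66²) = √967.7077 ≈ 31.1080 mm.
α = 2·arctan(31.108 / (2 × 400.64)) = 2·arctan(0.03882) ≈ 4.4465°.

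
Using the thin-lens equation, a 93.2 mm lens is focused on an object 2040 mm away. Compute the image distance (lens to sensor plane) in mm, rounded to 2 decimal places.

97.66 mm

1/dᵢ = 1/f − 1/dₒ = 1/93.2 − 1/2040 = 0.0102394 mm⁻¹.
dᵢ = 1/0.0102394 ≈ 97.6618 mm.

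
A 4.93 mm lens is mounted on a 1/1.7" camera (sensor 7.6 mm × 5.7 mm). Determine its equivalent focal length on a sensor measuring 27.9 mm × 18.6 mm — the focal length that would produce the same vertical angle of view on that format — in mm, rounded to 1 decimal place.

16.1 mm

Equal angle of view means equal height/f ratio, so f₂ = f₁ · (height₂/height₁) = 4.93 × 18.6/5.7.
f₂ = 4.93 × 3.26316 ≈ 16.087 mm.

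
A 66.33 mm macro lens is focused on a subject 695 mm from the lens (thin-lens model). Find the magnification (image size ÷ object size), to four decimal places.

Thin lens: 1/f = 1/dₒ + 1/dᵢ → 1/dᵢ = 1/66.33 − 1/695 = 0.0136373 mm⁻¹, so dᵢ ≈ 73.3284 mm.
Magnification m = dᵢ/dₒ = 73.3284/695 ≈ 0.10551.

0.1055×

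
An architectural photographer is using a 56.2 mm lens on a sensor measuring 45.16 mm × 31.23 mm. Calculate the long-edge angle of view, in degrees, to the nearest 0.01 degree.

43.78°

Angle of view α = 2·arctan(w/2f) with w = 45.16 mm and f = 56.2 mm.
w/2f = 0.40178; arctan(0.40178) ≈ 21.8892°, so α ≈ 43.7785°.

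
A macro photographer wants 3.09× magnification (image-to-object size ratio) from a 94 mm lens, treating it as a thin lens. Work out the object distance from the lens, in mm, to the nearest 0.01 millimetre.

With m = dᵢ/dₒ and 1/f = 1/dₒ + 1/dᵢ, substituting dᵢ = m·dₒ gives 1/f = (1 + 1/m)/dₒ, hence dₒ = f·(1 + 1/m).
dₒ = 94 × (1 + 1/3.09) = 94 × 1.32362 ≈ 124.421 mm.

124.42 mm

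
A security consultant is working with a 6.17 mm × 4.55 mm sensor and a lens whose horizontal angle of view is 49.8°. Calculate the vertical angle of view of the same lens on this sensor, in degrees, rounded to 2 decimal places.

From the horizontal AOV: f = 6.17 / (2·tan(24.9°)) = 6.17 / 0.92837 ≈ 6.6461 mm.
Vertical AOV = 2·arctan(4.55 / (2 × 6.6461)) = 2·arctan(0.34231) ≈ 37.7930°.

37.79°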